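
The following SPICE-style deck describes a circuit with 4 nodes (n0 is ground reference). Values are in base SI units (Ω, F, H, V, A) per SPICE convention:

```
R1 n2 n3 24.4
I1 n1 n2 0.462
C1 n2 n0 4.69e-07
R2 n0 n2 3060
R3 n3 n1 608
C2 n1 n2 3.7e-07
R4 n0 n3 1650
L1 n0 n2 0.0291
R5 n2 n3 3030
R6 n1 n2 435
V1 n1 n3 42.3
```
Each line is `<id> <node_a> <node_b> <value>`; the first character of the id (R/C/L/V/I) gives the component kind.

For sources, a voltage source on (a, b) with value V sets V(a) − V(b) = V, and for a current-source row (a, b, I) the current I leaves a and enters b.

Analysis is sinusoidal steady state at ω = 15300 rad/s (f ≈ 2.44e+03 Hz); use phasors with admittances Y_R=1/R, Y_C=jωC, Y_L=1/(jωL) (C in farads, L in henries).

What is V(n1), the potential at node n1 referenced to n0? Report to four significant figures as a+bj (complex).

29.90-5.189j V

MNA unknowns: 3 node voltages V₁..V_3 plus 1 source current (V1)
R1: Y=0.04098+0.000j on G[2,3]
I1: z[1]−=0.462, z[2]+=0.462
C1: Y=0.000+0.007176j on G[2,0]
R2: Y=0.0003268+0.000j on G[0,2]
R3: Y=0.001645+0.000j on G[3,1]
C2: Y=0.000+0.005661j on G[1,2]
R4: Y=0.0006061+0.000j on G[0,3]
L1: Y=0.000-0.002246j on G[0,2]
R5: Y=0.0003300+0.000j on G[2,3]
R6: Y=0.002299+0.000j on G[1,2]
V1: row V1−V3=42.3, i_V1 at 1,3
solve → V1=29.90-5.189j, V2=0.7358-1.475j, V3=-12.40-5.189j
aux → i_V1=-0.6196-0.1566j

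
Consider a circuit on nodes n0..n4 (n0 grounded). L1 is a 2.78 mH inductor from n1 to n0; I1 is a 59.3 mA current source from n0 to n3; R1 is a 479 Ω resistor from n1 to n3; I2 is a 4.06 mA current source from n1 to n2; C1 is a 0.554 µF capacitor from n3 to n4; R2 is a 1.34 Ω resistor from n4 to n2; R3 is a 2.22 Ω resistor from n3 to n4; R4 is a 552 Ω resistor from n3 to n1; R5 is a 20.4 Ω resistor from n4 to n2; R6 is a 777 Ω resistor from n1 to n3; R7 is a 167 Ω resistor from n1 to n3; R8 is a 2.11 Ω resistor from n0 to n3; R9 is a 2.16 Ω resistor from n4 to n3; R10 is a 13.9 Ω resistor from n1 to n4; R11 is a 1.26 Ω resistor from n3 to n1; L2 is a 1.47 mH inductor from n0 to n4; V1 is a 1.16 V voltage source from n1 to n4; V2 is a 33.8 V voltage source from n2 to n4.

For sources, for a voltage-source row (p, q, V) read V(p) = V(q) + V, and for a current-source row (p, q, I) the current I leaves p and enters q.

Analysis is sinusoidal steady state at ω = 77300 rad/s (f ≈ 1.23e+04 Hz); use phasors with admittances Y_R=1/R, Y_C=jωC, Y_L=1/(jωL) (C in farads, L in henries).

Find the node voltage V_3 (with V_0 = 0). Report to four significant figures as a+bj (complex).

MNA unknowns: 4 node voltages V₁..V_4 plus 2 source currents (V1, V2)
L1: Y=0.000-0.004653j on G[1,0]
I1: z[0]−=0.0593, z[3]+=0.0593
R1: Y=0.002088+0.000j on G[1,3]
I2: z[1]−=0.00406, z[2]+=0.00406
C1: Y=0.000+0.04282j on G[3,4]
R2: Y=0.7463+0.000j on G[4,2]
R3: Y=0.4505+0.000j on G[3,4]
R4: Y=0.001812+0.000j on G[3,1]
R5: Y=0.04902+0.000j on G[4,2]
R6: Y=0.001287+0.000j on G[1,3]
R7: Y=0.005988+0.000j on G[1,3]
R8: Y=0.4739+0.000j on G[0,3]
R9: Y=0.4630+0.000j on G[4,3]
R10: Y=0.07194+0.000j on G[1,4]
R11: Y=0.7937+0.000j on G[3,1]
L2: Y=0.000-0.008800j on G[0,4]
V1: row V1−V4=1.16, i_V1 at 1,4
V2: row V2−V4=33.8, i_V2 at 2,4
solve → V1=0.7416+0.01292j, V2=33.38+0.01292j, V3=0.1248-0.0004864j, V4=-0.4184+0.01292j
aux → i_V1=-0.5841-0.007335j, i_V2=-26.88+0.000j

0.1248-0.0004864j V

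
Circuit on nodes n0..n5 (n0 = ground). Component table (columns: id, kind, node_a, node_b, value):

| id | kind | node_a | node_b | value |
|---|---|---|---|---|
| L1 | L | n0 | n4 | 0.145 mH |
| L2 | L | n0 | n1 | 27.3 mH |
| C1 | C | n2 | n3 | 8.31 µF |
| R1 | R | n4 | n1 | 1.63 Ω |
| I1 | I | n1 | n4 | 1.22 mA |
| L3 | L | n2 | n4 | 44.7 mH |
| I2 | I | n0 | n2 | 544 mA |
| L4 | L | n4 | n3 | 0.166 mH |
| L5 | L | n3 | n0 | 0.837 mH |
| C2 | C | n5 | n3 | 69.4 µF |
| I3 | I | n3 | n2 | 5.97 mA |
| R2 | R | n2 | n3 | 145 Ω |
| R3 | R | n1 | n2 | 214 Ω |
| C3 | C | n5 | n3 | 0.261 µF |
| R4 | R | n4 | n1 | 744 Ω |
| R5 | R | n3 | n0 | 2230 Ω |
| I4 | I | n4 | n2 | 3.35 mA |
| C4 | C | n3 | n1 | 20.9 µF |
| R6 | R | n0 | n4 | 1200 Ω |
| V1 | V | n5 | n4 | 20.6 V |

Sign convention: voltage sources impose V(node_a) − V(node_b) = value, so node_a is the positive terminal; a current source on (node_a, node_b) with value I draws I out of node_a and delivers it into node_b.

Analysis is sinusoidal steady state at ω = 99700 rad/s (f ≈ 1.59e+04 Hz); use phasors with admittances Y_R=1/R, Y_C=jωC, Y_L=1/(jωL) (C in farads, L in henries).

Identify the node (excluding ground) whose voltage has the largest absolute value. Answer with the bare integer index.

Element admittances at ω=99700 rad/s:
  Y(L1) = 0.000-0.06917j S between n0,n4
  Y(L2) = 0.000-0.0003674j S between n0,n1
  Y(C1) = 0.000+0.8285j S between n2,n3
  Y(R1) = 0.6135+0.000j S between n4,n1
  I1: injects 0.00122 A into n4 (from n1)
  Y(L3) = 0.000-0.0002244j S between n2,n4
  I2: injects 0.544 A into n2 (from n0)
  Y(L4) = 0.000-0.06042j S between n4,n3
  Y(L5) = 0.000-0.01198j S between n3,n0
  Y(C2) = 0.000+6.919j S between n5,n3
  I3: injects 0.00597 A into n2 (from n3)
  Y(R2) = 0.006897+0.000j S between n2,n3
  Y(R3) = 0.004673+0.000j S between n1,n2
  Y(C3) = 0.000+0.02602j S between n5,n3
  Y(R4) = 0.001344+0.000j S between n4,n1
  Y(R5) = 0.0004484+0.000j S between n3,n0
  I4: injects 0.00335 A into n2 (from n4)
  Y(C4) = 0.000+2.084j S between n3,n1
  Y(R6) = 0.0008333+0.000j S between n0,n4
  V1: constraint V(n5)−V(n4) = 20.6
Assemble and solve the 6×6 MNA system:
  V(n1)=15.20+13.26j  V(n2)=17.30+7.249j  V(n3)=17.25+7.905j  V(n4)=-2.942+6.348j  V(n5)=17.66+6.348j
  i(V1)=-10.81-2.814j

1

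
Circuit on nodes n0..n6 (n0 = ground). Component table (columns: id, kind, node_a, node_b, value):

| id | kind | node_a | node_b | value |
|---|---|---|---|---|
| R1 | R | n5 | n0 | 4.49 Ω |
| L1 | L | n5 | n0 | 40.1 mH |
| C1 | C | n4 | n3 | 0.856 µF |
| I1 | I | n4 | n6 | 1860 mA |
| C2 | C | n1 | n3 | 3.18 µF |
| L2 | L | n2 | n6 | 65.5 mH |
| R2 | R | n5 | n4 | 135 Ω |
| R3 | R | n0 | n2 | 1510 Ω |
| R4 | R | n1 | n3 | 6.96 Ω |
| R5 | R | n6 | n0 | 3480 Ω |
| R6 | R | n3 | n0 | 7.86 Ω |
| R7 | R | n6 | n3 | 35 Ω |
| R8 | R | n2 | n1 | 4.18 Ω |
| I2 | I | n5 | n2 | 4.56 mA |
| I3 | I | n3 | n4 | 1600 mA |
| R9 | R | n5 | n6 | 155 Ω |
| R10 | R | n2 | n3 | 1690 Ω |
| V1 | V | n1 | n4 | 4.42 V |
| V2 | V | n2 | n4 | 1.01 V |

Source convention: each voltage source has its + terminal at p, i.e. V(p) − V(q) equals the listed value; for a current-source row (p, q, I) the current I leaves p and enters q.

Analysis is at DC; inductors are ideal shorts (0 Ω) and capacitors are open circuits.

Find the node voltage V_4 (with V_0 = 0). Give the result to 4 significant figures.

Apply KCL at each of the 6 non-ground nodes and solve the resulting linear system.
Node n1: branches {C2, R4, R8, V1} → V_1 = 8.889
Node n2: branches {L2, R3, R8, I2, R10, V2} → V_2 = 5.479
Node n3: branches {C1, C2, R4, R6, R7, I3, R10} → V_3 = -0.5431
Node n4: branches {C1, I1, R2, I3, V1, V2} → V_4 = 4.469
Node n5: branches {R1, L1, R2, I2, R9} → V_5 = 0.000
Node n6: branches {I1, L2, R5, R7, R9} → V_6 = 5.479
Source currents: i(L1)=0.06390, i(L2)=-1.651, i(V1)=-2.171, i(V2)=2.464

4.469 V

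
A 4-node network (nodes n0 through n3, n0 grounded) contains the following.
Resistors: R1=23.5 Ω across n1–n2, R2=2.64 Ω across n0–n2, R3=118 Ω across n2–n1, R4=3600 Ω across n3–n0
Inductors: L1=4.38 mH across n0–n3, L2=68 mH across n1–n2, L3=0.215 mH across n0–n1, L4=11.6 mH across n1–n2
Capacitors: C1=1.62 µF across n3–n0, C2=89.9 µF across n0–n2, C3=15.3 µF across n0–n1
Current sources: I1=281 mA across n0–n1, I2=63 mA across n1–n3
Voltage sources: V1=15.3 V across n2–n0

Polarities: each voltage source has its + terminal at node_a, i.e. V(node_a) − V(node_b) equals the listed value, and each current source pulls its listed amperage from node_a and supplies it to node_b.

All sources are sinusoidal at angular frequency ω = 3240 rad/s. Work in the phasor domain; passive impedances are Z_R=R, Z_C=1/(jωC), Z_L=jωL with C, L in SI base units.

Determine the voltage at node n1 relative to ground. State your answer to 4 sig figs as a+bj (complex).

Element admittances at ω=3240 rad/s:
  Y(R1) = 0.04255+0.000j S between n1,n2
  Y(L1) = 0.000-0.07047j S between n0,n3
  Y(R2) = 0.3788+0.000j S between n0,n2
  Y(C1) = 0.000+0.005249j S between n3,n0
  Y(L2) = 0.000-0.004539j S between n1,n2
  Y(L3) = 0.000-1.436j S between n0,n1
  Y(C2) = 0.000+0.2913j S between n0,n2
  Y(R3) = 0.008475+0.000j S between n2,n1
  I1: injects 0.281 A into n1 (from n0)
  Y(R4) = 0.0002778+0.000j S between n3,n0
  Y(C3) = 0.000+0.04957j S between n0,n1
  I2: injects 0.063 A into n3 (from n1)
  Y(L4) = 0.000-0.02661j S between n1,n2
  V1: constraint V(n2)−V(n0) = 15.3
Assemble and solve the 4×4 MNA system:
  V(n1)=0.3612+0.6918j  V(n2)=15.30+0.000j  V(n3)=0.004114+0.9660j
  i(V1)=-6.536-3.956j

0.3612+0.6918j V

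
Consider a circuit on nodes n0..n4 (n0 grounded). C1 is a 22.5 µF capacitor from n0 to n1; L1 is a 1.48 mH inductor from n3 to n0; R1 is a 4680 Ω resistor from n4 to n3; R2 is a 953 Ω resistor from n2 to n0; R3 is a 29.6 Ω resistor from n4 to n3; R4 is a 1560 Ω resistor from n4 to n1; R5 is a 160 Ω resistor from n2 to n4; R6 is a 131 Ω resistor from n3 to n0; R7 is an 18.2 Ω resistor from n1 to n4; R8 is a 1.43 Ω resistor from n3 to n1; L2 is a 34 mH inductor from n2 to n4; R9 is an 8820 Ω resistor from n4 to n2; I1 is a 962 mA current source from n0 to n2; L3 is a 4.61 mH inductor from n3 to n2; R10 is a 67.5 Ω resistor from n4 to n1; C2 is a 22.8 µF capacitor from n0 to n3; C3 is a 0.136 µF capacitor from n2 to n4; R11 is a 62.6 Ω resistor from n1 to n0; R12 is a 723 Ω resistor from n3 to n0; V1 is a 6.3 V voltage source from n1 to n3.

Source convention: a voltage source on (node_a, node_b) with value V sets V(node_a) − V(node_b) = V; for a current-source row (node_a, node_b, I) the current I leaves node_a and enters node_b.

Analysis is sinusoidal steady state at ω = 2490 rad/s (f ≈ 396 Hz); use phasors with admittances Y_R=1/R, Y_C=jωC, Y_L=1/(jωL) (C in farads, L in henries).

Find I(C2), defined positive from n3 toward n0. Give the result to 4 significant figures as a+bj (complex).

-0.2790+0.1760j A

Apply KCL at each of the 4 non-ground nodes and solve the resulting linear system.
Node n1: branches {C1, R4, R7, R8, R10, R11, V1} → V_1 = 9.400+4.915j
Node n2: branches {R2, R5, L2, R9, I1, L3, C3} → V_2 = 4.431+14.98j
Node n3: branches {L1, R1, R3, R6, R8, L3, C2, R12, V1} → V_3 = 3.100+4.915j
Node n4: branches {R1, R3, R4, R5, R7, L2, R9, R10, C3} → V_4 = 8.123+5.875j
Source currents: i(V1)=-4.370-0.5375j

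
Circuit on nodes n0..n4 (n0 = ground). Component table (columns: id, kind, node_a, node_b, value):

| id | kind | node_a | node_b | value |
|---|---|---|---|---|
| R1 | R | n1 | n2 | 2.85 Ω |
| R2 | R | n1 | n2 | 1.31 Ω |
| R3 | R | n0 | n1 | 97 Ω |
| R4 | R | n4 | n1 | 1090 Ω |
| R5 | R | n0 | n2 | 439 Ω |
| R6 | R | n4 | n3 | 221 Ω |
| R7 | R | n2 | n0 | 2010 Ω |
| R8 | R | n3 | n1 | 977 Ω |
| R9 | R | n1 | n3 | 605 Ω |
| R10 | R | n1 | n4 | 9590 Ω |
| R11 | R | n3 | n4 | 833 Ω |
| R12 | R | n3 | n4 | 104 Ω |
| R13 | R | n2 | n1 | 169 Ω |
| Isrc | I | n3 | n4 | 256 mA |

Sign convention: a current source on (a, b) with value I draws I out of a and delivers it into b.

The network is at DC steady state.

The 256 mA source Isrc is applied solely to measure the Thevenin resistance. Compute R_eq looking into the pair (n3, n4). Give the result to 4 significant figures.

R_eq = 62.19 Ω

Apply KCL at each of the 4 non-ground nodes and solve the resulting linear system.
Node n1: branches {R1, R2, R3, R4, R8, R9, R10, R13} → V_1 = 0.000
Node n2: branches {R1, R2, R5, R7, R13} → V_2 = 0.000
Node n3: branches {R6, R8, R9, R11, R12, Isrc} → V_3 = -4.398
Node n4: branches {R4, R6, R10, R11, R12, Isrc} → V_4 = 11.52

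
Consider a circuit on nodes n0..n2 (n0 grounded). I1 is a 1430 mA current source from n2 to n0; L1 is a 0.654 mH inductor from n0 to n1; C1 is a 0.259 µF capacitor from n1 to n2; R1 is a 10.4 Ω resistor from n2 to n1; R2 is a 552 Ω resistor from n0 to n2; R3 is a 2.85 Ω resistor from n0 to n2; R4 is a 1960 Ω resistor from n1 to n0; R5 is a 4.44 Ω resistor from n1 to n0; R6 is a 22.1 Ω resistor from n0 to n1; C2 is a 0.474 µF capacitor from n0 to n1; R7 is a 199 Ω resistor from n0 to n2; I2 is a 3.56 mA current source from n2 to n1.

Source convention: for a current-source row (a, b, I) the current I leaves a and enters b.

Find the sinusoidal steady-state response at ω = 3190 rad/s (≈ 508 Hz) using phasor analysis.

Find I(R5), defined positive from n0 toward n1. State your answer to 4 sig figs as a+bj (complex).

Element admittances at ω=3190 rad/s:
  I1: injects 1.43 A into n0 (from n2)
  Y(L1) = 0.000-0.4793j S between n0,n1
  Y(C1) = 0.000+0.0008262j S between n1,n2
  Y(R1) = 0.09615+0.000j S between n2,n1
  Y(R2) = 0.001812+0.000j S between n0,n2
  Y(R3) = 0.3509+0.000j S between n0,n2
  Y(R4) = 0.0005102+0.000j S between n1,n0
  Y(R5) = 0.2252+0.000j S between n1,n0
  Y(R6) = 0.04525+0.000j S between n0,n1
  Y(C2) = 0.000+0.001512j S between n0,n1
  Y(R7) = 0.005025+0.000j S between n0,n2
  I2: injects 0.00356 A into n1 (from n2)
Assemble and solve the 2×2 MNA system:
  V(n1)=-0.2962-0.4136j  V(n2)=-3.221-0.08231j

0.06671+0.09316j A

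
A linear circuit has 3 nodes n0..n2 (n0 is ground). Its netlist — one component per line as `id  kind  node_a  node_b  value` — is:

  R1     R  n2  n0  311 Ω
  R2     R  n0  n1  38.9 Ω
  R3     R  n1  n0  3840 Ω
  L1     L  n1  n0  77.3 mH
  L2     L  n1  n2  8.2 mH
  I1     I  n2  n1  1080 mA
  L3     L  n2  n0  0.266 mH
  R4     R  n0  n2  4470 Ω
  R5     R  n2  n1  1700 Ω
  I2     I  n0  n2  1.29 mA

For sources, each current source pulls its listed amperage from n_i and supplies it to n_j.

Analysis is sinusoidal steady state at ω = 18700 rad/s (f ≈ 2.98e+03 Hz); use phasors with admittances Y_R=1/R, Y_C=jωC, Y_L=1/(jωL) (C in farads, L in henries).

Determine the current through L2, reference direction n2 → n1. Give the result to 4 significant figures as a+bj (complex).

-0.09435+0.2338j A

Element admittances at ω=18700 rad/s:
  Y(R1) = 0.003215+0.000j S between n2,n0
  Y(R2) = 0.02571+0.000j S between n0,n1
  Y(R3) = 0.0002604+0.000j S between n1,n0
  Y(L1) = 0.000-0.0006918j S between n1,n0
  Y(L2) = 0.000-0.006521j S between n1,n2
  I1: injects 1.08 A into n1 (from n2)
  Y(L3) = 0.000-0.2010j S between n2,n0
  Y(R4) = 0.0002237+0.000j S between n0,n2
  Y(R5) = 0.0005882+0.000j S between n2,n1
  I2: injects 0.00129 A into n2 (from n0)
Assemble and solve the 2×2 MNA system:
  V(n1)=36.89+9.658j  V(n2)=1.038-4.809j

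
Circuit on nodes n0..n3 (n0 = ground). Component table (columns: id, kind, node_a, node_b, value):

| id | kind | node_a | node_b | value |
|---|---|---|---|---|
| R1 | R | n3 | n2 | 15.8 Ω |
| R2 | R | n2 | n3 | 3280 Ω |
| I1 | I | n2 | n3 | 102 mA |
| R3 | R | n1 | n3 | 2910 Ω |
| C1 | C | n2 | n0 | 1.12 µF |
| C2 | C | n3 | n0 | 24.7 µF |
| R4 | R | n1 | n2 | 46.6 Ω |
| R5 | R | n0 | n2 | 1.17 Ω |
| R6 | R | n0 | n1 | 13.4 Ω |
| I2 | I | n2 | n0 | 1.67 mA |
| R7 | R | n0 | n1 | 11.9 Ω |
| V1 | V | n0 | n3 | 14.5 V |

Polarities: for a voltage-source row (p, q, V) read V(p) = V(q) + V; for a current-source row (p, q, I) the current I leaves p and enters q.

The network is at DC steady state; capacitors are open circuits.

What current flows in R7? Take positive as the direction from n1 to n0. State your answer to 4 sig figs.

Element admittances at DC:
  Y(R1) = 0.06329 S between n3,n2
  Y(R2) = 0.0003049 S between n2,n3
  I1: injects 0.102 A into n3 (from n2)
  Y(R3) = 0.0003436 S between n1,n3
  Y(C1) = 0.000 S between n2,n0
  Y(C2) = 0.000 S between n3,n0
  Y(R4) = 0.02146 S between n1,n2
  Y(R5) = 0.8547 S between n0,n2
  Y(R6) = 0.07463 S between n0,n1
  I2: injects 0.00167 A into n0 (from n2)
  Y(R7) = 0.08403 S between n0,n1
  V1: constraint V(n0)−V(n3) = 14.5
Assemble and solve the 4×4 MNA system:
  V(n1)=-0.1578  V(n2)=-1.095  V(n3)=-14.50
  i(V1)=-0.9594

-0.01326 A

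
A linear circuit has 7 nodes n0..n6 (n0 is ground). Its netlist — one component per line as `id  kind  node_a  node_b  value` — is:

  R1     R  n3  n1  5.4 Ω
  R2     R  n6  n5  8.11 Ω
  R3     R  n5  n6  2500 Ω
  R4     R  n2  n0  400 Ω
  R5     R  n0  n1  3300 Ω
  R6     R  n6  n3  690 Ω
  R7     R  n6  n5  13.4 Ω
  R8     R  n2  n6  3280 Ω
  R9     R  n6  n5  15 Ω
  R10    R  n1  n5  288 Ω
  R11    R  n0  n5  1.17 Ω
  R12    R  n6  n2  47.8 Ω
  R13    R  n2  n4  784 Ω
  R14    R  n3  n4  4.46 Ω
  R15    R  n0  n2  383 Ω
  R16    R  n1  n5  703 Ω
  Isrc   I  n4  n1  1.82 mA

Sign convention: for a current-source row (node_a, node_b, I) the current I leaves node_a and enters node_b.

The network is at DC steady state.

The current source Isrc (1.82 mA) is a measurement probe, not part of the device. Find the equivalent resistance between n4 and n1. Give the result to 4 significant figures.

Element admittances at DC:
  Y(R1) = 0.1852 S between n3,n1
  Y(R2) = 0.1233 S between n6,n5
  Y(R3) = 0.0004000 S between n5,n6
  Y(R4) = 0.002500 S between n2,n0
  Y(R5) = 0.0003030 S between n0,n1
  Y(R6) = 0.001449 S between n6,n3
  Y(R7) = 0.07463 S between n6,n5
  Y(R8) = 0.0003049 S between n2,n6
  Y(R9) = 0.06667 S between n6,n5
  Y(R10) = 0.003472 S between n1,n5
  Y(R11) = 0.8547 S between n0,n5
  Y(R12) = 0.02092 S between n6,n2
  Y(R13) = 0.001276 S between n2,n4
  Y(R14) = 0.2242 S between n3,n4
  Y(R15) = 0.002611 S between n0,n2
  Y(R16) = 0.001422 S between n1,n5
  Isrc: injects 0.00182 A into n1 (from n4)
Assemble and solve the 6×6 MNA system:
  V(n1)=0.004513  V(n2)=-0.0006676  V(n3)=-0.005189  V(n4)=-0.01323  V(n5)=2.392e-06  V(n6)=-7.320e-05

R_eq = 9.751 Ω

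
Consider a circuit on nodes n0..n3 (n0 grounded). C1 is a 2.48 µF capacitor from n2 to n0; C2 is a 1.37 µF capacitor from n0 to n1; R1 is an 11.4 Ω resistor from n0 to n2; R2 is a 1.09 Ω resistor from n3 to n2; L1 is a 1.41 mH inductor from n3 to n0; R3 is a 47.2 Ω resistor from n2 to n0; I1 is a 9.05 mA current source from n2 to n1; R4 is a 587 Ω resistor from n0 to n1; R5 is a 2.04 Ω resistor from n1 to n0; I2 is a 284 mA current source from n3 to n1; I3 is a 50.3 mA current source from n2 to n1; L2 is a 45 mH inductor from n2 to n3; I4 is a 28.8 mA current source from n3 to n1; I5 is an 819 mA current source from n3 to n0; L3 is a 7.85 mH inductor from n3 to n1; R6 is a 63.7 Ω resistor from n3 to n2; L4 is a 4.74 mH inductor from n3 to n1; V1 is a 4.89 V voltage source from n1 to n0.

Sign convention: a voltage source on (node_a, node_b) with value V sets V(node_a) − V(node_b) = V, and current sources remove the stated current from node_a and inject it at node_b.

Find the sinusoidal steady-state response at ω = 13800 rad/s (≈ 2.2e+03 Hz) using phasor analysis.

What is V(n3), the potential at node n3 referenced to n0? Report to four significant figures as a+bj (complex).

-9.209-5.739j V

Apply KCL at each of the 3 non-ground nodes and solve the resulting linear system.
Node n1: branches {C2, I1, R4, R5, I2, I3, I4, L3, L4, V1} → V_1 = 4.890+0.000j
Node n2: branches {C1, R1, R2, R3, I1, I3, L2, R6} → V_2 = -8.464-4.860j
Node n3: branches {R2, L1, I2, L2, I4, I5, L3, R6, L4} → V_3 = -9.209-5.739j
Source currents: i(V1)=-2.174+0.2532j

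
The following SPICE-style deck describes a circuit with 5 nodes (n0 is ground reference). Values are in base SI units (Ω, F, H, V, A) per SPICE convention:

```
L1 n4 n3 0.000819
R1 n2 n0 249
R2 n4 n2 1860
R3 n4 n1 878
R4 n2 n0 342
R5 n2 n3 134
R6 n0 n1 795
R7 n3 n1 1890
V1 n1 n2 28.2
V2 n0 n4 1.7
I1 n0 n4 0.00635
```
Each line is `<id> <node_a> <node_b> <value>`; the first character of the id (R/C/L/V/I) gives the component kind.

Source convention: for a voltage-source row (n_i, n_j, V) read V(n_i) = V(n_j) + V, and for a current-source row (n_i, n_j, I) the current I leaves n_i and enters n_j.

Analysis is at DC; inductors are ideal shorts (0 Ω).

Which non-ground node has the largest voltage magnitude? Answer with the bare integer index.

1

Apply KCL at each of the 4 non-ground nodes and solve the resulting linear system.
Node n1: branches {R3, R6, R7, V1} → V_1 = 22.66
Node n2: branches {R1, R2, R4, R5, V1} → V_2 = -5.538
Node n3: branches {L1, R5, R7} → V_3 = -1.700
Node n4: branches {L1, R2, R3, V2, I1} → V_4 = -1.700
Source currents: i(L1)=0.01575, i(V1)=-0.06914, i(V2)=-0.01628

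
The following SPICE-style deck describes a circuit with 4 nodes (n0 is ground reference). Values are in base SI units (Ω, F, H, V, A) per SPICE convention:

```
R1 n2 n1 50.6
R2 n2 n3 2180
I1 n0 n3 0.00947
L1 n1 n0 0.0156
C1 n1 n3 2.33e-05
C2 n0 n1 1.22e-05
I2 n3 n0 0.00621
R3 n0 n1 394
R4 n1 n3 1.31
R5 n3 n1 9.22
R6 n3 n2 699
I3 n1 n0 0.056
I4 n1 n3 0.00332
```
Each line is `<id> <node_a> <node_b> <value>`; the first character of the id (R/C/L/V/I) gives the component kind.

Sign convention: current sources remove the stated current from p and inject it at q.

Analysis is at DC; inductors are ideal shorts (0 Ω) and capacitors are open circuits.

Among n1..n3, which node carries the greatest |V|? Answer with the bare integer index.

Apply KCL at each of the 3 non-ground nodes and solve the resulting linear system.
Node n1: branches {R1, L1, C1, C2, R3, R4, R5, I3, I4} → V_1 = 0.000
Node n2: branches {R1, R2, R6} → V_2 = 0.0006573
Node n3: branches {R2, I1, C1, I2, R4, R5, R6, I4} → V_3 = 0.007533
Source currents: i(L1)=-0.05274

3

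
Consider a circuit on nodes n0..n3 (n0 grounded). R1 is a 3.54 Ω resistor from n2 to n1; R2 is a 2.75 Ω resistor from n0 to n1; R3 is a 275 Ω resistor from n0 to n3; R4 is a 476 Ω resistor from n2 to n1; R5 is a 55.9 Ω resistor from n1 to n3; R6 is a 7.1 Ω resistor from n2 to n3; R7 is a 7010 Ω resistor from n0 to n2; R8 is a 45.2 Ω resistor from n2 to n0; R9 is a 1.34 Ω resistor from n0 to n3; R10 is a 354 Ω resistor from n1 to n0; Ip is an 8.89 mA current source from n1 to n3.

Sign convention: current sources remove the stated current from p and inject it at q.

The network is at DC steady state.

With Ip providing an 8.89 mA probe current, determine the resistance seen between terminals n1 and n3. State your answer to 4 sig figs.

Apply KCL at each of the 3 non-ground nodes and solve the resulting linear system.
Node n1: branches {R1, R2, R4, R5, R10, Ip} → V_1 = -0.01640
Node n2: branches {R1, R4, R6, R7, R8} → V_2 = -0.007831
Node n3: branches {R3, R5, R6, R9, Ip} → V_3 = 0.008247

R_eq = 2.773 Ω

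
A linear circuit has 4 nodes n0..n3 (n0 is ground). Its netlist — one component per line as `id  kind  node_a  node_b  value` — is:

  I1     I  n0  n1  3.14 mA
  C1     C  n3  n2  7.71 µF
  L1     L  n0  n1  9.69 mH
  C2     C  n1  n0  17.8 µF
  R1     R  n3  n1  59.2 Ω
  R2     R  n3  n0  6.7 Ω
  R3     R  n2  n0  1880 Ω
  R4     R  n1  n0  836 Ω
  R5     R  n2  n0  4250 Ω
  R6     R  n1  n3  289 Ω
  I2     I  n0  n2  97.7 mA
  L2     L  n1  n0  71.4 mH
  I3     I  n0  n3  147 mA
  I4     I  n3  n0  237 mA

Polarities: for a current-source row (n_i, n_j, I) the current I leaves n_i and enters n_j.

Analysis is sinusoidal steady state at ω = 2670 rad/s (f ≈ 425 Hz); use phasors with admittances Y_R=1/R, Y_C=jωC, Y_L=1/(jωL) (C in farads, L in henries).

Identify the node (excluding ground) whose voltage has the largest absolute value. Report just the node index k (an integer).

2

Element admittances at ω=2670 rad/s:
  I1: injects 0.00314 A into n1 (from n0)
  Y(C1) = 0.000+0.02059j S between n3,n2
  Y(L1) = 0.000-0.03865j S between n0,n1
  Y(C2) = 0.000+0.04753j S between n1,n0
  Y(R1) = 0.01689+0.000j S between n3,n1
  Y(R2) = 0.1493+0.000j S between n3,n0
  Y(R3) = 0.0005319+0.000j S between n2,n0
  Y(R4) = 0.001196+0.000j S between n1,n0
  Y(R5) = 0.0002353+0.000j S between n2,n0
  Y(R6) = 0.003460+0.000j S between n1,n3
  I2: injects 0.0977 A into n2 (from n0)
  Y(L2) = 0.000-0.005246j S between n1,n0
  I3: injects 0.147 A into n3 (from n0)
  I4: injects 0.237 A into n0 (from n3)
Assemble and solve the 3×3 MNA system:
  V(n1)=0.2083-0.01684j  V(n2)=0.2451-4.718j  V(n3)=0.06929+0.01932j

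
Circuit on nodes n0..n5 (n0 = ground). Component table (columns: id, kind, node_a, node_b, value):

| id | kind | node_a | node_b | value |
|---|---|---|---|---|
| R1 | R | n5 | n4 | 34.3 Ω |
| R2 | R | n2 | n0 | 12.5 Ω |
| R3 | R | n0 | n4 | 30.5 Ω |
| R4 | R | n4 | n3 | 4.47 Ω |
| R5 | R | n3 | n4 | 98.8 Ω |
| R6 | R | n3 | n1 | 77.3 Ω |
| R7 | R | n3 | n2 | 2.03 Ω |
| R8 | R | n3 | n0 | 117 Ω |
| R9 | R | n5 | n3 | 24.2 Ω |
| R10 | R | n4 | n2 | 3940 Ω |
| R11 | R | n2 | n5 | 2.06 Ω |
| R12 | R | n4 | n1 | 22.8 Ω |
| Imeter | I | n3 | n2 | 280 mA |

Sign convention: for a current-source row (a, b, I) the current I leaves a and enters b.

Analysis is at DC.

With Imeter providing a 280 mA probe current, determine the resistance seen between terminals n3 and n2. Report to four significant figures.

R_eq = 1.742 Ω

Apply KCL at each of the 5 non-ground nodes and solve the resulting linear system.
Node n1: branches {R6, R12} → V_1 = -0.2824
Node n2: branches {R2, R7, R10, R11, Imeter} → V_2 = 0.1451
Node n3: branches {R4, R5, R6, R7, R8, R9, Imeter} → V_3 = -0.3427
Node n4: branches {R1, R3, R4, R5, R10, R12} → V_4 = -0.2646
Node n5: branches {R1, R9, R11} → V_5 = 0.08731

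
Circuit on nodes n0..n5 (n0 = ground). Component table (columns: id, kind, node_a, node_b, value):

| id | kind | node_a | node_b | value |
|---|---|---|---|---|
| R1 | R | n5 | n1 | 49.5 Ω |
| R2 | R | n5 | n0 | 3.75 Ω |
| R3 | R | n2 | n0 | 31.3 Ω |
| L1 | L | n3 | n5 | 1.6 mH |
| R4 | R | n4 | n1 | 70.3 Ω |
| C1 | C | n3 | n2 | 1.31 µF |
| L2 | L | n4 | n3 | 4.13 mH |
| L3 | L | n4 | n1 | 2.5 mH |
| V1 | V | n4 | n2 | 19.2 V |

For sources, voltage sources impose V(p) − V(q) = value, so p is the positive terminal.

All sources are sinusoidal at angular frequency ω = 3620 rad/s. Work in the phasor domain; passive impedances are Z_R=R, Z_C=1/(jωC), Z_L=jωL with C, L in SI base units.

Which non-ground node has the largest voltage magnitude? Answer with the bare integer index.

Element admittances at ω=3620 rad/s:
  Y(R1) = 0.02020+0.000j S between n5,n1
  Y(R2) = 0.2667+0.000j S between n5,n0
  Y(R3) = 0.03195+0.000j S between n2,n0
  Y(L1) = 0.000-0.1727j S between n3,n5
  Y(R4) = 0.01422+0.000j S between n4,n1
  Y(C1) = 0.000+0.004742j S between n3,n2
  Y(L2) = 0.000-0.06689j S between n4,n3
  Y(L3) = 0.000-0.1105j S between n4,n1
  V1: constraint V(n4)−V(n2) = 19.2
Assemble and solve the 6×6 MNA system:
  V(n1)=7.228+4.590j  V(n2)=-12.79+5.736j  V(n3)=3.211+1.013j  V(n4)=6.411+5.736j  V(n5)=1.532-0.6873j
  i(V1)=-0.4310+0.1074j

2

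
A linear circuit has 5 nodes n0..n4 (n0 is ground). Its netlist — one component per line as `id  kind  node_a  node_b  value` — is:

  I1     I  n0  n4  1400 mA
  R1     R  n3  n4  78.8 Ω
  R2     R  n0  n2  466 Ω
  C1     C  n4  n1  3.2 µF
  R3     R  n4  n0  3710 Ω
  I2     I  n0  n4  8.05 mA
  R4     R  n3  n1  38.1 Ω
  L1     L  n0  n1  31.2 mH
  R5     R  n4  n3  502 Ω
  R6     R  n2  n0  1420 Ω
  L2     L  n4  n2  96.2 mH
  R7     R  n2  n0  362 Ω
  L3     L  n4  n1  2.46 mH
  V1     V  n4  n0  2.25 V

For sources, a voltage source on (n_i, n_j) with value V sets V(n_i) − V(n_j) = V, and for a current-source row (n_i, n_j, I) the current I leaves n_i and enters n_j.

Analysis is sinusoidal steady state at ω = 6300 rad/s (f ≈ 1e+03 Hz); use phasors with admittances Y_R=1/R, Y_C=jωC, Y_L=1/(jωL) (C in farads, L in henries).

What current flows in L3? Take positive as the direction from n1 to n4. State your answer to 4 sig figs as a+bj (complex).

Apply KCL at each of the 4 non-ground nodes and solve the resulting linear system.
Node n1: branches {C1, R4, L1, L3} → V_1 = 2.027+0.04253j
Node n2: branches {R2, R6, L2, R7} → V_2 = 0.1790-0.6088j
Node n3: branches {R1, R4, R5} → V_3 = 2.107+0.02727j
Node n4: branches {I1, R1, C1, R3, I2, R5, L2, L3, V1} → V_4 = 2.250+0.000j
Source currents: i(V1)=1.406+0.01373j

0.002744+0.01441j A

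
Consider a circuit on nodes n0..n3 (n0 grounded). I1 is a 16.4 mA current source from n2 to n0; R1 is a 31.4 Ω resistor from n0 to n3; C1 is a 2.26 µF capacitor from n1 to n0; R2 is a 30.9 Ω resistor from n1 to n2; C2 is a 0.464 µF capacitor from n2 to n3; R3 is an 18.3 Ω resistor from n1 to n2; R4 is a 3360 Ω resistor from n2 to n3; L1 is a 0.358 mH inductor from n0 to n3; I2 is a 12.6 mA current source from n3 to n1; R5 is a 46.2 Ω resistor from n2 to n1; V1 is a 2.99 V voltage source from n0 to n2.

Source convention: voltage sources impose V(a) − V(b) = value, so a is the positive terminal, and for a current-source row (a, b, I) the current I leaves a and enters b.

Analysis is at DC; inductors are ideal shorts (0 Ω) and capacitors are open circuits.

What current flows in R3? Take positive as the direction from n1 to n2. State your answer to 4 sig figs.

MNA unknowns: 3 node voltages V₁..V_3 plus 2 source currents (L1, V1)
I1: z[2]−=0.0164, z[0]+=0.0164
R1: Y=0.03185 on G[0,3]
C1: Y=0.000 on G[1,0]
R2: Y=0.03236 on G[1,2]
C2: Y=0.000 on G[2,3]
R3: Y=0.05464 on G[1,2]
R4: Y=0.0002976 on G[2,3]
L1: row V0−V3=0, i_L1 at 0,3
I2: z[3]−=0.0126, z[1]+=0.0126
R5: Y=0.02165 on G[2,1]
V1: row V0−V2=2.99, i_V1 at 0,2
solve → V1=-2.874, V2=-2.990, V3=0.000
aux → i_L1=0.01349, i_V1=0.002910

0.006337 A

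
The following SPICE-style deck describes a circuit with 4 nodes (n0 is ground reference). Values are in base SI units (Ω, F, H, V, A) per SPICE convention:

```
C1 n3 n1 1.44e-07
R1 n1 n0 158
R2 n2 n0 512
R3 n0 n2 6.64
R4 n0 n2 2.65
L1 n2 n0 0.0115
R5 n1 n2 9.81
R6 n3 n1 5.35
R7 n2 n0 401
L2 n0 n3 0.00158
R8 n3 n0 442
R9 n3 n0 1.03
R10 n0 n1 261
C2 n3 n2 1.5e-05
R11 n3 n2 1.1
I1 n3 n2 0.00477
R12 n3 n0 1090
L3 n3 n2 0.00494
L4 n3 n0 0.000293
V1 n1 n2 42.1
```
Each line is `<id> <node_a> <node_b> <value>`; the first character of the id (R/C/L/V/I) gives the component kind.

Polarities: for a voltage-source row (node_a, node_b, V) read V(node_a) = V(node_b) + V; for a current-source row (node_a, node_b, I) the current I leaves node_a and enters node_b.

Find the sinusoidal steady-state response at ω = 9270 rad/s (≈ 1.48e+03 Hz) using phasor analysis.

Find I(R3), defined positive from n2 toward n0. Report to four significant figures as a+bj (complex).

MNA unknowns: 3 node voltages V₁..V_3 plus 1 source current (V1)
C1: Y=0.000+0.001335j on G[3,1]
R1: Y=0.006329+0.000j on G[1,0]
R2: Y=0.001953+0.000j on G[2,0]
R3: Y=0.1506+0.000j on G[0,2]
R4: Y=0.3774+0.000j on G[0,2]
L1: Y=0.000-0.009380j on G[2,0]
R5: Y=0.1019+0.000j on G[1,2]
R6: Y=0.1869+0.000j on G[3,1]
R7: Y=0.002494+0.000j on G[2,0]
L2: Y=0.000-0.06828j on G[0,3]
R8: Y=0.002262+0.000j on G[3,0]
R9: Y=0.9709+0.000j on G[3,0]
R10: Y=0.003831+0.000j on G[0,1]
C2: Y=0.000+0.1391j on G[3,2]
R11: Y=0.9091+0.000j on G[3,2]
I1: z[3]−=0.00477, z[2]+=0.00477
R12: Y=0.0009174+0.000j on G[3,0]
L3: Y=0.000-0.02184j on G[3,2]
L4: Y=0.000-0.3682j on G[3,0]
V1: row V1−V2=42.1, i_V1 at 1,2
solve → V1=38.13+0.5850j, V2=-3.972+0.5850j, V3=1.608+0.3564j
aux → i_V1=-11.50-0.09743j

-0.5982+0.08811j A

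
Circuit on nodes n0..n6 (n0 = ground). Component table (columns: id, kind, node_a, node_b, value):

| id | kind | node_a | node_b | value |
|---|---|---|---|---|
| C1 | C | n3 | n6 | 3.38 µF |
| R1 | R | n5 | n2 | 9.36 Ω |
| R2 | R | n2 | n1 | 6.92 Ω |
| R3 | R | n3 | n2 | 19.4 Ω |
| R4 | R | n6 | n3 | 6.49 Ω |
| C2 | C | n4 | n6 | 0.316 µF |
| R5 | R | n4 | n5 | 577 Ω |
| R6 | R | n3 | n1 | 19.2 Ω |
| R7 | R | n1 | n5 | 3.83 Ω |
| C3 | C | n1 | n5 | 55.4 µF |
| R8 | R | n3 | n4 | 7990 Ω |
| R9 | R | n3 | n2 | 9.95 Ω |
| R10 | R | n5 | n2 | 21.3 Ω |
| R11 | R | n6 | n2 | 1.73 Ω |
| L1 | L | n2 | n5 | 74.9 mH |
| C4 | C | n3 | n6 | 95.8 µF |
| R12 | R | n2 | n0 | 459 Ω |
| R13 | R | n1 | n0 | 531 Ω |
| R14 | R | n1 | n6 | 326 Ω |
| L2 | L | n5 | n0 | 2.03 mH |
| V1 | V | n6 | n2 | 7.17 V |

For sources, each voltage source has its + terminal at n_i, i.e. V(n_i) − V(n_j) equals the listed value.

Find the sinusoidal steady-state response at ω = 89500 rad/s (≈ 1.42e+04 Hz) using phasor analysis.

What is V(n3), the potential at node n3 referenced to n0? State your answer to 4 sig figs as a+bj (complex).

6.220+0.4177j V

MNA unknowns: 6 node voltages V₁..V_6 plus 1 source current (V1)
C1: Y=0.000+0.3025j on G[3,6]
R1: Y=0.1068+0.000j on G[5,2]
R2: Y=0.1445+0.000j on G[2,1]
R3: Y=0.05155+0.000j on G[3,2]
R4: Y=0.1541+0.000j on G[6,3]
C2: Y=0.000+0.02828j on G[4,6]
R5: Y=0.001733+0.000j on G[4,5]
R6: Y=0.05208+0.000j on G[3,1]
R7: Y=0.2611+0.000j on G[1,5]
C3: Y=0.000+4.958j on G[1,5]
R8: Y=0.0001252+0.000j on G[3,4]
R9: Y=0.1005+0.000j on G[3,2]
R10: Y=0.04695+0.000j on G[5,2]
R11: Y=0.5780+0.000j on G[6,2]
L1: Y=0.000-0.0001492j on G[2,5]
C4: Y=0.000+8.574j on G[3,6]
R12: Y=0.002179+0.000j on G[2,0]
R13: Y=0.001883+0.000j on G[1,0]
R14: Y=0.003067+0.000j on G[1,6]
L2: Y=0.000-0.005504j on G[5,0]
V1: row V6−V2=7.17, i_V1 at 6,2
solve → V1=0.1988+0.2722j, V2=-0.9439+0.2598j, V3=6.220+0.4177j, V4=6.205+0.6280j, V5=0.1960+0.3056j, V6=6.226+0.2598j
aux → i_V1=-5.576-0.03211j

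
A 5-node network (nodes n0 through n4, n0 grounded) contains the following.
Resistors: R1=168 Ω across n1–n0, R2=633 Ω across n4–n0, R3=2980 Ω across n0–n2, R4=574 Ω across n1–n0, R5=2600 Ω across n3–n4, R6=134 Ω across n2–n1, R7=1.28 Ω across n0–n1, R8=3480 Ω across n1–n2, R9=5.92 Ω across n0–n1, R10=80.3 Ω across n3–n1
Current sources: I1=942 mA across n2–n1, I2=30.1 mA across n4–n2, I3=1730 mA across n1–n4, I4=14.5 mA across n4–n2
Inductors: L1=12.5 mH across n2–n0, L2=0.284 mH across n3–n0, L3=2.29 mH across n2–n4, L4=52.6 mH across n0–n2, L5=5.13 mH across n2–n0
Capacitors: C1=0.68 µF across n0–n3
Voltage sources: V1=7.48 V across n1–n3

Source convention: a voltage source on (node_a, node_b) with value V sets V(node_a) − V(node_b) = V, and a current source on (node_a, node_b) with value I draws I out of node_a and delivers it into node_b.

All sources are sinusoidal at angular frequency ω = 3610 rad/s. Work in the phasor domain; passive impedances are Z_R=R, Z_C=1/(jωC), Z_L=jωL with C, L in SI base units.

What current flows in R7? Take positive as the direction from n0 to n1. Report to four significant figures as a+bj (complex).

MNA unknowns: 4 node voltages V₁..V_4 plus 1 source current (V1)
R1: Y=0.005952+0.000j on G[1,0]
R2: Y=0.001580+0.000j on G[4,0]
I1: z[2]−=0.942, z[1]+=0.942
R3: Y=0.0003356+0.000j on G[0,2]
L1: Y=0.000-0.02216j on G[2,0]
R4: Y=0.001742+0.000j on G[1,0]
R5: Y=0.0003846+0.000j on G[3,4]
R6: Y=0.007463+0.000j on G[2,1]
C1: Y=0.000+0.002455j on G[0,3]
L2: Y=0.000-0.9754j on G[3,0]
R7: Y=0.7812+0.000j on G[0,1]
I2: z[4]−=0.0301, z[2]+=0.0301
I3: z[1]−=1.73, z[4]+=1.73
R8: Y=0.0002874+0.000j on G[1,2]
R9: Y=0.1689+0.000j on G[0,1]
L3: Y=0.000-0.1210j on G[2,4]
R10: Y=0.01245+0.000j on G[3,1]
L4: Y=0.000-0.005266j on G[0,2]
L5: Y=0.000-0.05400j on G[2,0]
I4: z[4]−=0.0145, z[2]+=0.0145
V1: row V1−V3=7.48, i_V1 at 1,3
solve → V1=3.328-4.095j, V2=1.944+9.725j, V3=-4.152-4.095j, V4=2.341+23.61j
aux → i_V1=-4.079+4.029j

-2.600+3.199j A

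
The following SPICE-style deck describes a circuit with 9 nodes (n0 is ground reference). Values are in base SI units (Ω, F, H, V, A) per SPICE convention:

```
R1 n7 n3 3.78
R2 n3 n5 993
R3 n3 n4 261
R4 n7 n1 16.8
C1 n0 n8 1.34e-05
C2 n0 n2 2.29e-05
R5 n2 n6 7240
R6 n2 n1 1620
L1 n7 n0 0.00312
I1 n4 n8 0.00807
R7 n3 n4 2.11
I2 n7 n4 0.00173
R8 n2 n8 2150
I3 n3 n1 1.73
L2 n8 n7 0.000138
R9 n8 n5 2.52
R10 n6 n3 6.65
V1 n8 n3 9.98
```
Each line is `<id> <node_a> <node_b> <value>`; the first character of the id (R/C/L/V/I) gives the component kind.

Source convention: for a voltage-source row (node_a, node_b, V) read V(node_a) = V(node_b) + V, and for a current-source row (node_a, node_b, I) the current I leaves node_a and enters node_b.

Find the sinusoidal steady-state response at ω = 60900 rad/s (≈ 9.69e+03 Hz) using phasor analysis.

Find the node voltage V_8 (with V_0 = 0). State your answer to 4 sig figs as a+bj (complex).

-0.01768+0.009263j V

Apply KCL at each of the 8 non-ground nodes and solve the resulting linear system.
Node n1: branches {R4, R6, I3} → V_1 = 25.90-1.325j
Node n2: branches {C2, R5, R6, R8} → V_2 = -0.0005731-0.01047j
Node n3: branches {R1, R2, R3, R7, I3, R10, V1} → V_3 = -9.998+0.009263j
Node n4: branches {R3, I1, R7, I2} → V_4 = -10.01+0.009263j
Node n5: branches {R2, R9} → V_5 = -0.04294+0.009263j
Node n6: branches {R5, R10} → V_6 = -9.989+0.009245j
Node n7: branches {R1, R4, L1, I2, L2} → V_7 = -2.893-1.338j
Node n8: branches {C1, I1, R8, L2, R9, V1} → V_8 = -0.01768+0.009263j
Source currents: i(V1)=-0.1547+0.3565j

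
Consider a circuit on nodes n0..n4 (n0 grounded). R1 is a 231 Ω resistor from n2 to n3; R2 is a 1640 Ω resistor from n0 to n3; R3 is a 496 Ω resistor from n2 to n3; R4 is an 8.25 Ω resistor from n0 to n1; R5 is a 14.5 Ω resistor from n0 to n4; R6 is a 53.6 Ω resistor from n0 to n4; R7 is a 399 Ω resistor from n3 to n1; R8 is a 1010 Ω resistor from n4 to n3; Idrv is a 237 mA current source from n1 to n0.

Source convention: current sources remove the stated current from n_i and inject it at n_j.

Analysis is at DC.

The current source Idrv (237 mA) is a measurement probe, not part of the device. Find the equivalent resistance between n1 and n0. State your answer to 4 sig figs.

R_eq = 8.184 Ω

MNA unknowns: 4 node voltages V₁..V_4
R1: Y=0.004329 on G[2,3]
R2: Y=0.0006098 on G[0,3]
R3: Y=0.002016 on G[2,3]
R4: Y=0.1212 on G[0,1]
R5: Y=0.06897 on G[0,4]
R6: Y=0.01866 on G[0,4]
R7: Y=0.002506 on G[3,1]
R8: Y=0.0009901 on G[4,3]
Idrv: z[1]−=0.237, z[0]+=0.237
solve → V1=-1.940, V2=-1.187, V3=-1.187, V4=-0.01326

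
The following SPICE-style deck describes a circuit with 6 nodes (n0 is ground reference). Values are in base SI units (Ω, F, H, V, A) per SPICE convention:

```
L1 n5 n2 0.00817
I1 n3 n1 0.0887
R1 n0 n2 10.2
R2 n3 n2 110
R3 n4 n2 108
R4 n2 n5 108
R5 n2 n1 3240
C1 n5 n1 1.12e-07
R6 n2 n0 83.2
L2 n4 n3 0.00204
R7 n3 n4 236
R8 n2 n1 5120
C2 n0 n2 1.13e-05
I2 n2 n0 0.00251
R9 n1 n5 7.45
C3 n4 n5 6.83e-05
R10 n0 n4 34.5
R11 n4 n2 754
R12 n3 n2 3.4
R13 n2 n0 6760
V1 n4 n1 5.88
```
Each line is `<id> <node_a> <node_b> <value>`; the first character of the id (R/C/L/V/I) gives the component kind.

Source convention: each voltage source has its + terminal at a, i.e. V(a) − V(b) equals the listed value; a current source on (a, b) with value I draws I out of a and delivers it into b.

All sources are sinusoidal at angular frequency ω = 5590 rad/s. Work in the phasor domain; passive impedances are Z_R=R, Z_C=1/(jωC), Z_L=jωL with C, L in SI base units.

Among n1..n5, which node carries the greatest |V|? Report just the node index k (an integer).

Apply KCL at each of the 5 non-ground nodes and solve the resulting linear system.
Node n1: branches {I1, R5, C1, R8, R9, V1} → V_1 = -5.656+0.2592j
Node n2: branches {L1, R1, R2, R3, R4, R5, R6, R8, C2, I2, R11, R12, R13} → V_2 = -0.09086-0.01609j
Node n3: branches {I1, R2, L2, R7, R12} → V_3 = -0.2584-0.1498j
Node n4: branches {R3, L2, R7, C3, R10, R11, V1} → V_4 = 0.2238+0.2592j
Node n5: branches {L1, R4, C1, R9, C3} → V_5 = -0.5353+2.171j
Source currents: i(V1)=-0.7777-0.2597j

1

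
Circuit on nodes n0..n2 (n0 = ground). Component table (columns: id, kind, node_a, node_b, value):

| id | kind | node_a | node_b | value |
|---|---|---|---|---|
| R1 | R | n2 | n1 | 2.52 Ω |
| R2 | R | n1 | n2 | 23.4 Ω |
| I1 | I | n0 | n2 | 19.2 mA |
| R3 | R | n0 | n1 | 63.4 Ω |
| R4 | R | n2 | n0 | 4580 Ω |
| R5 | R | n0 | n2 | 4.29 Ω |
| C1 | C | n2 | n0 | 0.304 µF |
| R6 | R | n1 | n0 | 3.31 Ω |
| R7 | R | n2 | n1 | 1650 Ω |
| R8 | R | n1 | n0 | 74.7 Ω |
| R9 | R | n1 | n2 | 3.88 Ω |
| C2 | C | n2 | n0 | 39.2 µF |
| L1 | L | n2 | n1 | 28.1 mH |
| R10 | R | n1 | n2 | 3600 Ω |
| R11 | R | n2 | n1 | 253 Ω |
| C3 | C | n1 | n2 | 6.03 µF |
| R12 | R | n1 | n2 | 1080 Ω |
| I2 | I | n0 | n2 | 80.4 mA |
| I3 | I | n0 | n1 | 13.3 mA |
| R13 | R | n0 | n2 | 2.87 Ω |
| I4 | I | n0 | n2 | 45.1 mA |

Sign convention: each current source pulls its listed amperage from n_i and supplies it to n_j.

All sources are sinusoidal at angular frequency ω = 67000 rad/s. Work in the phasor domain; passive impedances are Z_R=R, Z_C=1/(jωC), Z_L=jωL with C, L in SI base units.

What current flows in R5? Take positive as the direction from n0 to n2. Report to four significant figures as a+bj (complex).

-0.003866+0.01222j A

Element admittances at ω=67000 rad/s:
  Y(R1) = 0.3968+0.000j S between n2,n1
  Y(R2) = 0.04274+0.000j S between n1,n2
  I1: injects 0.0192 A into n2 (from n0)
  Y(R3) = 0.01577+0.000j S between n0,n1
  Y(R4) = 0.0002183+0.000j S between n2,n0
  Y(R5) = 0.2331+0.000j S between n0,n2
  Y(C1) = 0.000+0.02037j S between n2,n0
  Y(R6) = 0.3021+0.000j S between n1,n0
  Y(R7) = 0.0006061+0.000j S between n2,n1
  Y(R8) = 0.01339+0.000j S between n1,n0
  Y(R9) = 0.2577+0.000j S between n1,n2
  Y(C2) = 0.000+2.626j S between n2,n0
  Y(L1) = 0.000-0.0005312j S between n2,n1
  Y(R10) = 0.0002778+0.000j S between n1,n2
  Y(R11) = 0.003953+0.000j S between n2,n1
  Y(C3) = 0.000+0.4040j S between n1,n2
  Y(R12) = 0.0009259+0.000j S between n1,n2
  I2: injects 0.0804 A into n2 (from n0)
  I3: injects 0.0133 A into n1 (from n0)
  Y(R13) = 0.3484+0.000j S between n0,n2
  I4: injects 0.0451 A into n2 (from n0)
Assemble and solve the 2×2 MNA system:
  V(n1)=0.02882-0.04042j  V(n2)=0.01659-0.05244j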